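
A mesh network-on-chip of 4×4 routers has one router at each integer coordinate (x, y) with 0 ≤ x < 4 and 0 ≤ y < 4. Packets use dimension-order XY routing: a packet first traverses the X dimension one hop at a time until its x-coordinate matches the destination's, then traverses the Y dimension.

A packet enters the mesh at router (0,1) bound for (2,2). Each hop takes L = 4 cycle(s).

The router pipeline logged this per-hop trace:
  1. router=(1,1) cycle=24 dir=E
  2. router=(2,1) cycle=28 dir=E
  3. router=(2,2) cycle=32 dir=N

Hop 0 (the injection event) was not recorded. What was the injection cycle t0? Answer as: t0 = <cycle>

The first recorded entry is hop 1 at cycle 24.
Subtract one hop: t0 = 24 − 4 = 20.

t0 = 20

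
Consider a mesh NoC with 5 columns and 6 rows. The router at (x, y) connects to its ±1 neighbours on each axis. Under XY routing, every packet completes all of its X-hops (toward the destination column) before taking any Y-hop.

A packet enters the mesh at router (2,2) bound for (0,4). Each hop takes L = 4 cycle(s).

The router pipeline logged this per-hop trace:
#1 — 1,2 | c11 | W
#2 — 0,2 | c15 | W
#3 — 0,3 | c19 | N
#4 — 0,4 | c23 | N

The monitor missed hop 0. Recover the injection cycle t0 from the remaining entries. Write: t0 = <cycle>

t0 = 7

At hop 1 the cycle is 11; in general cyc_k = t0 + kL.
Subtract one hop: t0 = 11 − 4 = 7.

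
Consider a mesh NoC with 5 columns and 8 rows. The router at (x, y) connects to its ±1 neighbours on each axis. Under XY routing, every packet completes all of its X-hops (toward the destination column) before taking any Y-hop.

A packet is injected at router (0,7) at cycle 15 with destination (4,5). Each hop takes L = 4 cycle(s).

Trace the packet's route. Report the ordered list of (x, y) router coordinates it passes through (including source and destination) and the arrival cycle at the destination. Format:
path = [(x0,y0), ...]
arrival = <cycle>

path = [(0,7), (1,7), (2,7), (3,7), (4,7), (4,6), (4,5)]
arrival = 39

t=15: at (0,7)
t=19: at (1,7) after E
t=23: at (2,7) after E
t=27: at (3,7) after E
t=31: at (4,7) after E
t=35: at (4,6) after S
t=39: at (4,5) after S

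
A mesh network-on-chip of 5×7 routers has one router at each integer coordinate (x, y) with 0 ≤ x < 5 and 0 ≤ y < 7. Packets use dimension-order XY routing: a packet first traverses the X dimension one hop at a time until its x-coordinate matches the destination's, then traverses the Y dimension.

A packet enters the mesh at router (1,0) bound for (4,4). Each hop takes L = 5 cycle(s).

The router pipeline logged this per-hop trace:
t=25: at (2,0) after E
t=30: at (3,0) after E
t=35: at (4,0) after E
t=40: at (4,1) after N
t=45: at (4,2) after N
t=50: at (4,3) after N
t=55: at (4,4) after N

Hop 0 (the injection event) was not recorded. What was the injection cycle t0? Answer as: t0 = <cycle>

cyc[1] = 25 and cyc[k] = t0 + k·L for every k.
So t0 = 25 − 1·5 = 20.

t0 = 20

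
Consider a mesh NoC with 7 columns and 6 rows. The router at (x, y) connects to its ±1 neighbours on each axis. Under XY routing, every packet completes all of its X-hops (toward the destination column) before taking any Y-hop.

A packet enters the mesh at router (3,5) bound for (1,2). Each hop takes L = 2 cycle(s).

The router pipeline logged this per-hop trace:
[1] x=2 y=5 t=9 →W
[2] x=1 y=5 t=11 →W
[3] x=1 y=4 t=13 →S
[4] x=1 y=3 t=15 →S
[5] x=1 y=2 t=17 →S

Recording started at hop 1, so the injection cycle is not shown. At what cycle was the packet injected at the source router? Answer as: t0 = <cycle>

At hop 1 the cycle is 9; in general cyc_k = t0 + kL.
Subtract one hop: t0 = 9 − 2 = 7.

t0 = 7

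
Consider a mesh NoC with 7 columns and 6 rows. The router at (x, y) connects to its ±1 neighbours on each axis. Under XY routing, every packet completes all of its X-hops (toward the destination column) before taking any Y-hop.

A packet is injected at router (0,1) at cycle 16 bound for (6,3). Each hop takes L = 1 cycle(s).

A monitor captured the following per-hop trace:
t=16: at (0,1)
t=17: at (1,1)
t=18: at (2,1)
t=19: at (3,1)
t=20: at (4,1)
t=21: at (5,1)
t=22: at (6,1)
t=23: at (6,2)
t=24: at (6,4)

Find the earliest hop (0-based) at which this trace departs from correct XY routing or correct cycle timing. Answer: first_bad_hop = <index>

hop 1: step (+1,+0), +1 cyc — ok
hop 2: step (+1,+0), +1 cyc — ok
hop 3: step (+1,+0), +1 cyc — ok
hop 4: step (+1,+0), +1 cyc — ok
hop 5: step (+1,+0), +1 cyc — ok
hop 6: step (+1,+0), +1 cyc — ok
hop 7: step (+0,+1), +1 cyc — ok
hop 8: step (+0,+2), +1 cyc — BAD: non-unit step

first_bad_hop = 8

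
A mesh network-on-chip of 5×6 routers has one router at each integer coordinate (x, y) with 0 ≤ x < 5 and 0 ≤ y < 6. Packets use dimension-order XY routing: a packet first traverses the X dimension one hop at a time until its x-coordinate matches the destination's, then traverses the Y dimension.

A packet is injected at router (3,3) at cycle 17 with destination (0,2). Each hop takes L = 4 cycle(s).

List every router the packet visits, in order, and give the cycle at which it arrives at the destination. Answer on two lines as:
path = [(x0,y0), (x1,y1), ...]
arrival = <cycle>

[0] x=3 y=3 t=17
[1] x=2 y=3 t=21 →W
[2] x=1 y=3 t=25 →W
[3] x=0 y=3 t=29 →W
[4] x=0 y=2 t=33 →S

path = [(3,3), (2,3), (1,3), (0,3), (0,2)]
arrival = 33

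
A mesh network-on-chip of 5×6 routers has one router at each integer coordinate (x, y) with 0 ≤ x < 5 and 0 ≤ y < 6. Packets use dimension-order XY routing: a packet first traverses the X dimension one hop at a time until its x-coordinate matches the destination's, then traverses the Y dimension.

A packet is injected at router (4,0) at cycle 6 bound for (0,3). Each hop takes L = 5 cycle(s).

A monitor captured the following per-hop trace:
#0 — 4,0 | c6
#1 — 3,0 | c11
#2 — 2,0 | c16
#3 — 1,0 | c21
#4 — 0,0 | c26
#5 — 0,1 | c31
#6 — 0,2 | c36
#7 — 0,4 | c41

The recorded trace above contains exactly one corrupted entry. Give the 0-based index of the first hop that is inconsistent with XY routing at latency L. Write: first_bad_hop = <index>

  1: Δx=-1 Δy=+0 Δt=5 [ok]
  2: Δx=-1 Δy=+0 Δt=5 [ok]
  3: Δx=-1 Δy=+0 Δt=5 [ok]
  4: Δx=-1 Δy=+0 Δt=5 [ok]
  5: Δx=+0 Δy=+1 Δt=5 [ok]
  6: Δx=+0 Δy=+1 Δt=5 [ok]
  7: Δx=+0 Δy=+2 Δt=5 [BAD: non-unit step]

first_bad_hop = 7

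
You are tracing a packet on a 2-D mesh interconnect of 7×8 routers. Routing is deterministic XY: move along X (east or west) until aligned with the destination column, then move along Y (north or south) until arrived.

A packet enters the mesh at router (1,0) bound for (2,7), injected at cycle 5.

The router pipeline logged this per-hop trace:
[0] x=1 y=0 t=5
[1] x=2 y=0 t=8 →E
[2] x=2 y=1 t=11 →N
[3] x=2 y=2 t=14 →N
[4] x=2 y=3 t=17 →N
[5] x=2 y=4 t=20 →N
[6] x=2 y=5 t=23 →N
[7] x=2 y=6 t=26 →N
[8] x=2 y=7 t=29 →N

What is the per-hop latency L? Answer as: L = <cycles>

cyc[1] − cyc[0] = 8 − 5 = 3.
Each hop adds L, hence L = 3.

L = 3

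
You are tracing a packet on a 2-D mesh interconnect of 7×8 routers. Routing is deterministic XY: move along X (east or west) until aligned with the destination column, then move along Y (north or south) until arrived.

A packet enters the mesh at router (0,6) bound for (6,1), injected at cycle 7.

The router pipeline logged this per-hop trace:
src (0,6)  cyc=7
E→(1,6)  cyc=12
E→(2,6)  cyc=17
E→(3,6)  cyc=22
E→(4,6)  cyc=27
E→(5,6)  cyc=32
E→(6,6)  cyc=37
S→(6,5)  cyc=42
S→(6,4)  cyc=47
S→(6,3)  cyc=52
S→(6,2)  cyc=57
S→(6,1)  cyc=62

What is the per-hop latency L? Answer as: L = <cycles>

From hop 0 (7) to hop 1 (12): +5 cycles.
One hop costs L cycles, so L = 5.

L = 5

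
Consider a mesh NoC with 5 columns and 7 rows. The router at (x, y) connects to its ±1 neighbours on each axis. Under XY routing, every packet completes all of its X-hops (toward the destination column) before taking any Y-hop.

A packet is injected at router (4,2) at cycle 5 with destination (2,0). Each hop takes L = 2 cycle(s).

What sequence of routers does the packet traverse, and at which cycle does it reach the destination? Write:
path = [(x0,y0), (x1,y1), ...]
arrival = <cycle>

#0 — 4,2 | c5
#1 — 3,2 | c7 | W
#2 — 2,2 | c9 | W
#3 — 2,1 | c11 | S
#4 — 2,0 | c13 | S

path = [(4,2), (3,2), (2,2), (2,1), (2,0)]
arrival = 13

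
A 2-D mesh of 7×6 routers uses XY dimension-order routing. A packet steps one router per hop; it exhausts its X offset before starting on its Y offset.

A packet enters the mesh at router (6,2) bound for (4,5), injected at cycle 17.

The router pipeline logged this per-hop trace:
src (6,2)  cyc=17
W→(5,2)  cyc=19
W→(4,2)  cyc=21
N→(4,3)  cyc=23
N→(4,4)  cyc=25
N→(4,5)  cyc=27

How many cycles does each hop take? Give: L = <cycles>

L = 2

Δcyc across hop 0→1: 19 − 17 = 2.
One hop costs L cycles, so L = 2.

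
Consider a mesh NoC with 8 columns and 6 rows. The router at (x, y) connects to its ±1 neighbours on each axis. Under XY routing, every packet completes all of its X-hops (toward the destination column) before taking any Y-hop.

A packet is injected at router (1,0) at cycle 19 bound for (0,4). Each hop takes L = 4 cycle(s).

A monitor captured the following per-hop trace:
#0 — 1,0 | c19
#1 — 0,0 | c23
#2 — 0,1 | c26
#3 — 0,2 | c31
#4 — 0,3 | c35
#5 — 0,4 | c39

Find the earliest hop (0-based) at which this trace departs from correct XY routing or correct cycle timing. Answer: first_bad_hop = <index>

first_bad_hop = 2

check 1→ d=(-1,0) cyc+4: ok
check 2→ d=(0,1) cyc+3: BAD: Δcyc=3≠L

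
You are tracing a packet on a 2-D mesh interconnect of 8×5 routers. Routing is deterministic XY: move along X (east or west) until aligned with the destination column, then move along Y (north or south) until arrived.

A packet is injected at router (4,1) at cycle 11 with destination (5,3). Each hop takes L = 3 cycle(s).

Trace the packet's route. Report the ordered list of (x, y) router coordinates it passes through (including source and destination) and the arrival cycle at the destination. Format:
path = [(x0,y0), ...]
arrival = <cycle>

src (4,1)  cyc=11
E→(5,1)  cyc=14
N→(5,2)  cyc=17
N→(5,3)  cyc=20

path = [(4,1), (5,1), (5,2), (5,3)]
arrival = 20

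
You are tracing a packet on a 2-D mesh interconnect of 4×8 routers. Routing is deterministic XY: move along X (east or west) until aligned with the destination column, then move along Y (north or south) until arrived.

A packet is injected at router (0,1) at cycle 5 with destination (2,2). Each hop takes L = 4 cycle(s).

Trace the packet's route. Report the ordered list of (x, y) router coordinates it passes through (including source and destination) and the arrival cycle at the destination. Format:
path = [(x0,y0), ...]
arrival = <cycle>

  0. router=(0,1) cycle=5 (inject)
  1. router=(1,1) cycle=9 dir=E
  2. router=(2,1) cycle=13 dir=E
  3. router=(2,2) cycle=17 dir=N

path = [(0,1), (1,1), (2,1), (2,2)]
arrival = 17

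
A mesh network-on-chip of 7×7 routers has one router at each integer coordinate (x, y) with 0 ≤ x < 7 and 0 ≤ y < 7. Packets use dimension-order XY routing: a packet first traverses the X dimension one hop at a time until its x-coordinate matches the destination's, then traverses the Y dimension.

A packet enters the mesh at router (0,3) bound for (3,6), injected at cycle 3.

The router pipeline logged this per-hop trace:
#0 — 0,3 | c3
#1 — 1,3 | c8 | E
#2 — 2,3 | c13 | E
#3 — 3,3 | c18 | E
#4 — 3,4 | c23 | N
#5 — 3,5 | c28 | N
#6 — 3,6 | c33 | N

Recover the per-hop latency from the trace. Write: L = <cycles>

L = 5

From hop 0 (3) to hop 1 (8): +5 cycles.
One hop costs L cycles, so L = 5.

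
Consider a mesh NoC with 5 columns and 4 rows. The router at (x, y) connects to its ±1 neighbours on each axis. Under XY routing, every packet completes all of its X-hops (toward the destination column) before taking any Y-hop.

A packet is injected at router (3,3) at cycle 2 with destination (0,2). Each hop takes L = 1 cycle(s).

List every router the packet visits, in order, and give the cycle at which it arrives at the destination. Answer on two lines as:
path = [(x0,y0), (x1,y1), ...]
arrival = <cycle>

path = [(3,3), (2,3), (1,3), (0,3), (0,2)]
arrival = 6

hop 0: (3,3) @ cyc 2
hop 1: (2,3) @ cyc 3  [W]
hop 2: (1,3) @ cyc 4  [W]
hop 3: (0,3) @ cyc 5  [W]
hop 4: (0,2) @ cyc 6  [S]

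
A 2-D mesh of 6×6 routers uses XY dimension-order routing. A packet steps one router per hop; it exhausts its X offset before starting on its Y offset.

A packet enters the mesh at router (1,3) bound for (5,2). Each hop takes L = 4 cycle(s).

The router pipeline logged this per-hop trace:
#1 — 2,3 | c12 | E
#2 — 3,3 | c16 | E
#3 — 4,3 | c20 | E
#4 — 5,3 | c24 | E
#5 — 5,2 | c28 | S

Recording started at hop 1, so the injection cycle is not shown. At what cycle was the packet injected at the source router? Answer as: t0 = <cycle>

The first recorded entry is hop 1 at cycle 12.
So t0 = 12 − 1·4 = 8.

t0 = 8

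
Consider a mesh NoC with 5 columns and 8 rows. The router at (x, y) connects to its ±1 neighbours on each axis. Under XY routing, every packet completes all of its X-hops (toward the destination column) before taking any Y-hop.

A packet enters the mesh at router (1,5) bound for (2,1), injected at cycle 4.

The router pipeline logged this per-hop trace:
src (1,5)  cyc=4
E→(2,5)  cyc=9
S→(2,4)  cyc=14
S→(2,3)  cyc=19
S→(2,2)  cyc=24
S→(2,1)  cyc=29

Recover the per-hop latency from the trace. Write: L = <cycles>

L = 5

Between hops 0 and 1 the cycle counter advances 9 − 4 = 5.
Each hop adds L, hence L = 5.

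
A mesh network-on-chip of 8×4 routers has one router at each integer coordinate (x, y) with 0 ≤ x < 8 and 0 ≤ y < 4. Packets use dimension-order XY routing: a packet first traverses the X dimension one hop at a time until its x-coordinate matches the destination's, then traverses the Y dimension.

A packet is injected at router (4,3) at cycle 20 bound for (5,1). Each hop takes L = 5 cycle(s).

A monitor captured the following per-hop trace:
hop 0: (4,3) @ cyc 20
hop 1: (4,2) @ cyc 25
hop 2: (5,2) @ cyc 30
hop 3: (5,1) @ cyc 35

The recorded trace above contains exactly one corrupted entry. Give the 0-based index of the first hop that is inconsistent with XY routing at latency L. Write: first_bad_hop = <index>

hop 1: step (+0,-1), +5 cyc — BAD: Y-move but x=4≠5

first_bad_hop = 1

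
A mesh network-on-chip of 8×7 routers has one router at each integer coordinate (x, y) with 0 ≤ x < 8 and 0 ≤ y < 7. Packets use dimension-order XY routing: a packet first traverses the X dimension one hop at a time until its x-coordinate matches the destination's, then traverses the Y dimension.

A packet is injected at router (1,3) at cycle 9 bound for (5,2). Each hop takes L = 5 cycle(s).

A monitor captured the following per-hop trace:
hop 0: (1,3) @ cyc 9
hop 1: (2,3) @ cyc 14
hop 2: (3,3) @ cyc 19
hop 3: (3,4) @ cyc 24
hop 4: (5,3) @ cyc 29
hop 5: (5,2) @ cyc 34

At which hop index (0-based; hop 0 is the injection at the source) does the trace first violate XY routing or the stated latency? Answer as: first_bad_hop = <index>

check 1→ d=(1,0) cyc+5: ok
check 2→ d=(1,0) cyc+5: ok
check 3→ d=(0,1) cyc+5: BAD: Y-move but x=3≠5

first_bad_hop = 3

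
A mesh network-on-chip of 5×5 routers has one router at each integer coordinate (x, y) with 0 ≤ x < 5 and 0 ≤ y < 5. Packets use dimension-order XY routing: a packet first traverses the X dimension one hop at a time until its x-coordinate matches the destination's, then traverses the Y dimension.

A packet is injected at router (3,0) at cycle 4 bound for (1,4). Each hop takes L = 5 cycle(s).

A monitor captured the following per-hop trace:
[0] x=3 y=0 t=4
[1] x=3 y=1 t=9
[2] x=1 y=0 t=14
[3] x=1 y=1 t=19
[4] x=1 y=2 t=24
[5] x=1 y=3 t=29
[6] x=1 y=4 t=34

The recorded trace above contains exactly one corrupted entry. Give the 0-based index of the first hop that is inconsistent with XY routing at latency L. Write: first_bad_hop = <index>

  1: Δx=+0 Δy=+1 Δt=5 [BAD: Y-move but x=3≠1]

first_bad_hop = 1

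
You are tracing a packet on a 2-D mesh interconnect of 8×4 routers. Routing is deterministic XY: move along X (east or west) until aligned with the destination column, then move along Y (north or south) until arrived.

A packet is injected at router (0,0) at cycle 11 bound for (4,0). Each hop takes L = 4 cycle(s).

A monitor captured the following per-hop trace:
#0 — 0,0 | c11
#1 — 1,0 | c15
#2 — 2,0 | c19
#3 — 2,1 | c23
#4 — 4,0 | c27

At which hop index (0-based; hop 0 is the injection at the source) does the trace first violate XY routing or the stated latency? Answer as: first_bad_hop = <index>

  1: Δx=+1 Δy=+0 Δt=4 [ok]
  2: Δx=+1 Δy=+0 Δt=4 [ok]
  3: Δx=+0 Δy=+1 Δt=4 [BAD: Y-move but x=2≠4]

first_bad_hop = 3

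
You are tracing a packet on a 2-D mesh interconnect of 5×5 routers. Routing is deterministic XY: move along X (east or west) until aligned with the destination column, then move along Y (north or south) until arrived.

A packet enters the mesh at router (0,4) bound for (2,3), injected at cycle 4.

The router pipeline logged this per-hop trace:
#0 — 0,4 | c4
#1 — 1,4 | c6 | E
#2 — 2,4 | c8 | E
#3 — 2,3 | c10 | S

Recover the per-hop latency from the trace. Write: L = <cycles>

From hop 0 (4) to hop 1 (6): +2 cycles.
Per-hop latency L = Δcyc = 2.

L = 2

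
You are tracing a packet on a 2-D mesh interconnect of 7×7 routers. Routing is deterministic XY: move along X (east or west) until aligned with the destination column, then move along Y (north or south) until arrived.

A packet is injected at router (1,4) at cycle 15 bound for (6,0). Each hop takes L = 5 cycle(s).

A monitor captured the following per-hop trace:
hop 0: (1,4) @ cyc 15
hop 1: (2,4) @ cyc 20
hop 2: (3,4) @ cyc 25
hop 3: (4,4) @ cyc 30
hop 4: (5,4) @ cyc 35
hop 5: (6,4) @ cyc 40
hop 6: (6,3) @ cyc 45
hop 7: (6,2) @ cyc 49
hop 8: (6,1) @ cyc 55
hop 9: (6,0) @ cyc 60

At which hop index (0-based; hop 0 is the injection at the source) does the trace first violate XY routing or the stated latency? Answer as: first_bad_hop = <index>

hop 1: step (+1,+0), +5 cyc — ok
hop 2: step (+1,+0), +5 cyc — ok
hop 3: step (+1,+0), +5 cyc — ok
hop 4: step (+1,+0), +5 cyc — ok
hop 5: step (+1,+0), +5 cyc — ok
hop 6: step (+0,-1), +5 cyc — ok
hop 7: step (+0,-1), +4 cyc — BAD: Δcyc=4≠L

first_bad_hop = 7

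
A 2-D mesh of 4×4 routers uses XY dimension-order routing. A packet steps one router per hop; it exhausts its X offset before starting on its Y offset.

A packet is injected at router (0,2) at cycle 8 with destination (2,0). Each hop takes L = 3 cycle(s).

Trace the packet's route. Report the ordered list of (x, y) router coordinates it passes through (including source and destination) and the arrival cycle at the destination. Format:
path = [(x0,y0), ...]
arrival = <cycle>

[0] x=0 y=2 t=8
[1] x=1 y=2 t=11 →E
[2] x=2 y=2 t=14 →E
[3] x=2 y=1 t=17 →S
[4] x=2 y=0 t=20 →S

path = [(0,2), (1,2), (2,2), (2,1), (2,0)]
arrival = 20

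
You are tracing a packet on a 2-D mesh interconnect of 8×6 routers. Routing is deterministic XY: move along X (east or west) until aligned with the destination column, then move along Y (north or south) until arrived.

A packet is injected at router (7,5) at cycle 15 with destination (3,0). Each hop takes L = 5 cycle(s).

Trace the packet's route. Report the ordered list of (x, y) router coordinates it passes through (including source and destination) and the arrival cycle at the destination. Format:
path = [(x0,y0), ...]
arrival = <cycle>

path = [(7,5), (6,5), (5,5), (4,5), (3,5), (3,4), (3,3), (3,2), (3,1), (3,0)]
arrival = 60

  0. router=(7,5) cycle=15 (inject)
  1. router=(6,5) cycle=20 dir=W
  2. router=(5,5) cycle=25 dir=W
  3. router=(4,5) cycle=30 dir=W
  4. router=(3,5) cycle=35 dir=W
  5. router=(3,4) cycle=40 dir=S
  6. router=(3,3) cycle=45 dir=S
  7. router=(3,2) cycle=50 dir=S
  8. router=(3,1) cycle=55 dir=S
  9. router=(3,0) cycle=60 dir=S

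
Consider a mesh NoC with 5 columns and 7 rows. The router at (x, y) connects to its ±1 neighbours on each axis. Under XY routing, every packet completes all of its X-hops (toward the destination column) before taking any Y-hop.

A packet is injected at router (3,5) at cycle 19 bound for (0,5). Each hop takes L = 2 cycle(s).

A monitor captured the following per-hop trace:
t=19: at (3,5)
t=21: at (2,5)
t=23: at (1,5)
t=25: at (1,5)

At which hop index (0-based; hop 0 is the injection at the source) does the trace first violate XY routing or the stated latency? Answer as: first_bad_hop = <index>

first_bad_hop = 3

check 1→ d=(-1,0) cyc+2: ok
check 2→ d=(-1,0) cyc+2: ok
check 3→ d=(0,0) cyc+2: BAD: non-unit step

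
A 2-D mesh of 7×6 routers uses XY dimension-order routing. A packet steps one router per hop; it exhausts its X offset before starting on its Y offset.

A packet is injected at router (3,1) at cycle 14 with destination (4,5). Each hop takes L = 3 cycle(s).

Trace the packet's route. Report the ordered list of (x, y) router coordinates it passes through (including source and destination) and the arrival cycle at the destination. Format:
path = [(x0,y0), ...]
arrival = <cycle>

path = [(3,1), (4,1), (4,2), (4,3), (4,4), (4,5)]
arrival = 29

hop 0: (3,1) @ cyc 14
hop 1: (4,1) @ cyc 17  [E]
hop 2: (4,2) @ cyc 20  [N]
hop 3: (4,3) @ cyc 23  [N]
hop 4: (4,4) @ cyc 26  [N]
hop 5: (4,5) @ cyc 29  [N]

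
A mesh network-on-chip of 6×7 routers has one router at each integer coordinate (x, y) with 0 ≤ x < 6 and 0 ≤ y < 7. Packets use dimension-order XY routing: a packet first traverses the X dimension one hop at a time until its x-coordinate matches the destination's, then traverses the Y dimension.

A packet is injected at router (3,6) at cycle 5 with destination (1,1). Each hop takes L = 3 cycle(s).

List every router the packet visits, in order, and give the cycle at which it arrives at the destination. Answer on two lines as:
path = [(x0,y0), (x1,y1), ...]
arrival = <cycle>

src (3,6)  cyc=5
W→(2,6)  cyc=8
W→(1,6)  cyc=11
S→(1,5)  cyc=14
S→(1,4)  cyc=17
S→(1,3)  cyc=20
S→(1,2)  cyc=23
S→(1,1)  cyc=26

path = [(3,6), (2,6), (1,6), (1,5), (1,4), (1,3), (1,2), (1,1)]
arrival = 26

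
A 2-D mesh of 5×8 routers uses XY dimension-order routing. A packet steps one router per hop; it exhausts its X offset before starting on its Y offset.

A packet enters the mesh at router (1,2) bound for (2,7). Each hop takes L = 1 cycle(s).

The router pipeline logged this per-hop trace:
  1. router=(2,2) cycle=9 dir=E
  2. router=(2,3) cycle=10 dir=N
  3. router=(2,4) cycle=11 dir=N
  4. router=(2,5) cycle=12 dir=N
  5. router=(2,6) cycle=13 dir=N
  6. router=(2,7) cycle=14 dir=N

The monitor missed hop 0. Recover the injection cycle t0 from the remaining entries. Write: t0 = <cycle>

t0 = 8

The first recorded entry is hop 1 at cycle 9.
So t0 = 9 − 1·1 = 8.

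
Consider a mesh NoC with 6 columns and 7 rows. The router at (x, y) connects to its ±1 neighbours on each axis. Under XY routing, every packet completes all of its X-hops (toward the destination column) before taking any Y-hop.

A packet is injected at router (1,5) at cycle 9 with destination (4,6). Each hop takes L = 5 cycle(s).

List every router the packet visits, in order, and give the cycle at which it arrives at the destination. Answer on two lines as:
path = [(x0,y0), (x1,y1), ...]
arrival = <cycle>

path = [(1,5), (2,5), (3,5), (4,5), (4,6)]
arrival = 29

[0] x=1 y=5 t=9
[1] x=2 y=5 t=14 →E
[2] x=3 y=5 t=19 →E
[3] x=4 y=5 t=24 →E
[4] x=4 y=6 t=29 →N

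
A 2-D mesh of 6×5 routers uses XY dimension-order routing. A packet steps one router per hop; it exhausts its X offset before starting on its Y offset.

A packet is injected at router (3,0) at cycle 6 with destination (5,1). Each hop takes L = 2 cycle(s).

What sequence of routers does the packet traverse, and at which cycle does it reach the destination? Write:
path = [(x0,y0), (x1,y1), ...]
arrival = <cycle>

path = [(3,0), (4,0), (5,0), (5,1)]
arrival = 12

  0. router=(3,0) cycle=6 (inject)
  1. router=(4,0) cycle=8 dir=E
  2. router=(5,0) cycle=10 dir=E
  3. router=(5,1) cycle=12 dir=N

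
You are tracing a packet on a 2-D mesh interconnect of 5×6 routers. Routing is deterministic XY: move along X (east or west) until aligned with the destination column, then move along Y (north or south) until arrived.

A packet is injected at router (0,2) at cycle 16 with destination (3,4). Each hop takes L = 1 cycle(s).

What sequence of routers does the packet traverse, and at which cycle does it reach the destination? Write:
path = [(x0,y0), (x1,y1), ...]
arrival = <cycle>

path = [(0,2), (1,2), (2,2), (3,2), (3,3), (3,4)]
arrival = 21

hop 0: (0,2) @ cyc 16
hop 1: (1,2) @ cyc 17  [E]
hop 2: (2,2) @ cyc 18  [E]
hop 3: (3,2) @ cyc 19  [E]
hop 4: (3,3) @ cyc 20  [N]
hop 5: (3,4) @ cyc 21  [N]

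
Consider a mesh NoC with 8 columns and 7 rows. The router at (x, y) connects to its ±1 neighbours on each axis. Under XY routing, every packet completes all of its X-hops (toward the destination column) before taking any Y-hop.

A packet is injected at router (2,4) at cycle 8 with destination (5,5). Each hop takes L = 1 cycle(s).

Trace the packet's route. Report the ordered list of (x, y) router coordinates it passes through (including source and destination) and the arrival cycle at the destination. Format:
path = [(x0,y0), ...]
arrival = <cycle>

path = [(2,4), (3,4), (4,4), (5,4), (5,5)]
arrival = 12

#0 — 2,4 | c8
#1 — 3,4 | c9 | E
#2 — 4,4 | c10 | E
#3 — 5,4 | c11 | E
#4 — 5,5 | c12 | N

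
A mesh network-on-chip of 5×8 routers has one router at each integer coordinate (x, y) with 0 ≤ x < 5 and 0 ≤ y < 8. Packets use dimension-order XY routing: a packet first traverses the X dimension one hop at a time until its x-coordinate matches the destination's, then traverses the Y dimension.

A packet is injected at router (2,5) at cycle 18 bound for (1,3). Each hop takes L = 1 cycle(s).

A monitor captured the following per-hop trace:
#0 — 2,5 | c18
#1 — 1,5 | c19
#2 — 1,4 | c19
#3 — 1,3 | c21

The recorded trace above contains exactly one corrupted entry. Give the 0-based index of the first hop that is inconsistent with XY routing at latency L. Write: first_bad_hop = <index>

first_bad_hop = 2

check 1→ d=(-1,0) cyc+1: ok
check 2→ d=(0,-1) cyc+0: BAD: Δcyc=0≠L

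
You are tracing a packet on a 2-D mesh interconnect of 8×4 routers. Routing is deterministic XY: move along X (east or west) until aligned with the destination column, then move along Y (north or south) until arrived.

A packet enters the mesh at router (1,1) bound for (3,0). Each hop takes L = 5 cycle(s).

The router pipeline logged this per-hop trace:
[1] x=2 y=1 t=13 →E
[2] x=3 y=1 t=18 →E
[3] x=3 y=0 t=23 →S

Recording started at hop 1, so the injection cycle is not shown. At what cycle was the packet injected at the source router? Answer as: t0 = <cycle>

cyc[1] = 13 and cyc[k] = t0 + k·L for every k.
Therefore t0 = 13 − L = 8.

t0 = 8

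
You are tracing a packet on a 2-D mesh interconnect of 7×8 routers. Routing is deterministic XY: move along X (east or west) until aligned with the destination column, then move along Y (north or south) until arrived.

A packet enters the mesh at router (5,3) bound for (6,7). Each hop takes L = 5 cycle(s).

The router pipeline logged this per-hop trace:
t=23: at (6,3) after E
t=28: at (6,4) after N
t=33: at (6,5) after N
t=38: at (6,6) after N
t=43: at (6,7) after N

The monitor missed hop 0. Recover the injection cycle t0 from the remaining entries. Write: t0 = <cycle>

Hop 1 reached at cycle 23; hop k is at t0 + k·L.
Therefore t0 = 23 − L = 18.

t0 = 18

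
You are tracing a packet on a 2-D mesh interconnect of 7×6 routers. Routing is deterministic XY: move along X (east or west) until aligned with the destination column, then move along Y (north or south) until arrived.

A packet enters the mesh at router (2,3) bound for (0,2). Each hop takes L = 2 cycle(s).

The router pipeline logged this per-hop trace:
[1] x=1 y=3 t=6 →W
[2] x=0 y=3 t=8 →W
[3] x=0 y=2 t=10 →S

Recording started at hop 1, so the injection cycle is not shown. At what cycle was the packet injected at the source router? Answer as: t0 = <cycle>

The first recorded entry is hop 1 at cycle 6.
Subtract one hop: t0 = 6 − 2 = 4.

t0 = 4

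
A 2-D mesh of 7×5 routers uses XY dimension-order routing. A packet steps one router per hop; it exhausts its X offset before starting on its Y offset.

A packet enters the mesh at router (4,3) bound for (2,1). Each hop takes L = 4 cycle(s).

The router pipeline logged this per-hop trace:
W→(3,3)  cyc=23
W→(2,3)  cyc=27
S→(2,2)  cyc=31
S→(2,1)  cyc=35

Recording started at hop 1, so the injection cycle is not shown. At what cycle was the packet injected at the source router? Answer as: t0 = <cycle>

t0 = 19

The first recorded entry is hop 1 at cycle 23.
Therefore t0 = 23 − L = 19.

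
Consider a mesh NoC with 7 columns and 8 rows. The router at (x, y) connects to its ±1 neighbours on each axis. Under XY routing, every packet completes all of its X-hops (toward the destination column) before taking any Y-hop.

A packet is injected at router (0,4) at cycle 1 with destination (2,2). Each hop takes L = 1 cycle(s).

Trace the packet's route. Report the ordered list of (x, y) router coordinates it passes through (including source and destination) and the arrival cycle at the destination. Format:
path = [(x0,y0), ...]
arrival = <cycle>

src (0,4)  cyc=1
E→(1,4)  cyc=2
E→(2,4)  cyc=3
S→(2,3)  cyc=4
S→(2,2)  cyc=5

path = [(0,4), (1,4), (2,4), (2,3), (2,2)]
arrival = 5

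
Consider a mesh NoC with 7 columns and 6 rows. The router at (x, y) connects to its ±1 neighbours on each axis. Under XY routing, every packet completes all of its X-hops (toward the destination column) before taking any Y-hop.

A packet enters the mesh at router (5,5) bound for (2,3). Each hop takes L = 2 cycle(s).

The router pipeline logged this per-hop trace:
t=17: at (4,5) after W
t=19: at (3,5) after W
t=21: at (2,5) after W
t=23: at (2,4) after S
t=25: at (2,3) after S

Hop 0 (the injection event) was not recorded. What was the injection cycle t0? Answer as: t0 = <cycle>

Hop 1 reached at cycle 17; hop k is at t0 + k·L.
t0 = cyc[1] − L = 17 − 2 = 15.

t0 = 15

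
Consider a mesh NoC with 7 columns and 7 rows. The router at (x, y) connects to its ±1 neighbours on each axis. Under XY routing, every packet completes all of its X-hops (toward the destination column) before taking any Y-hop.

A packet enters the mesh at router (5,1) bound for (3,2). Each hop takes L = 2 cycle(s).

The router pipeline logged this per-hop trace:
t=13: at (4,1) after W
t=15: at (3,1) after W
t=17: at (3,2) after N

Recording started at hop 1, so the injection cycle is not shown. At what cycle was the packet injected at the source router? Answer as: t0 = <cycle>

t0 = 11

At hop 1 the cycle is 13; in general cyc_k = t0 + kL.
So t0 = 13 − 1·2 = 11.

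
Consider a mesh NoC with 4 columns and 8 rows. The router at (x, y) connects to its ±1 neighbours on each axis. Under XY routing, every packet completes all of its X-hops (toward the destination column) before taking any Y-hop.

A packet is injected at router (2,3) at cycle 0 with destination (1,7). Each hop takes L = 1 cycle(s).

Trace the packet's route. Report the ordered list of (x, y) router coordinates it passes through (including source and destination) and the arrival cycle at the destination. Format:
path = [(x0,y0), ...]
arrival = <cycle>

#0 — 2,3 | c0
#1 — 1,3 | c1 | W
#2 — 1,4 | c2 | N
#3 — 1,5 | c3 | N
#4 — 1,6 | c4 | N
#5 — 1,7 | c5 | N

path = [(2,3), (1,3), (1,4), (1,5), (1,6), (1,7)]
arrival = 5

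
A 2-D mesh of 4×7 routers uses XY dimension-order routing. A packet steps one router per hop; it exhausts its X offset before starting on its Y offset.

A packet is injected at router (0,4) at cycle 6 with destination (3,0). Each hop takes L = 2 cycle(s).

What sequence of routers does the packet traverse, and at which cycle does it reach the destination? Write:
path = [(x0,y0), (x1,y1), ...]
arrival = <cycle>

src (0,4)  cyc=6
E→(1,4)  cyc=8
E→(2,4)  cyc=10
E→(3,4)  cyc=12
S→(3,3)  cyc=14
S→(3,2)  cyc=16
S→(3,1)  cyc=18
S→(3,0)  cyc=20

path = [(0,4), (1,4), (2,4), (3,4), (3,3), (3,2), (3,1), (3,0)]
arrival = 20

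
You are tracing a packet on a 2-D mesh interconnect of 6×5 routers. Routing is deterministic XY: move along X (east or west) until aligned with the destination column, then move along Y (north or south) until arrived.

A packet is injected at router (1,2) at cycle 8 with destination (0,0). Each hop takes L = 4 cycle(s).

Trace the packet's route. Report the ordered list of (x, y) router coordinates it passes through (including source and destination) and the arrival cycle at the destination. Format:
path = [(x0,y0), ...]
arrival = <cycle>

path = [(1,2), (0,2), (0,1), (0,0)]
arrival = 20

  0. router=(1,2) cycle=8 (inject)
  1. router=(0,2) cycle=12 dir=W
  2. router=(0,1) cycle=16 dir=S
  3. router=(0,0) cycle=20 dir=S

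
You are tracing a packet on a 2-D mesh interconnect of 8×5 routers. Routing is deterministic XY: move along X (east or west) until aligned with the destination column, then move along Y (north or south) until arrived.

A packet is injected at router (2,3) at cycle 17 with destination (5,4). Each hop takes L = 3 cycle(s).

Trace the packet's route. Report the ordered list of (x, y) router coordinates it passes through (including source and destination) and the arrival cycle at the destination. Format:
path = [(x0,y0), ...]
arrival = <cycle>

path = [(2,3), (3,3), (4,3), (5,3), (5,4)]
arrival = 29

#0 — 2,3 | c17
#1 — 3,3 | c20 | E
#2 — 4,3 | c23 | E
#3 — 5,3 | c26 | E
#4 — 5,4 | c29 | N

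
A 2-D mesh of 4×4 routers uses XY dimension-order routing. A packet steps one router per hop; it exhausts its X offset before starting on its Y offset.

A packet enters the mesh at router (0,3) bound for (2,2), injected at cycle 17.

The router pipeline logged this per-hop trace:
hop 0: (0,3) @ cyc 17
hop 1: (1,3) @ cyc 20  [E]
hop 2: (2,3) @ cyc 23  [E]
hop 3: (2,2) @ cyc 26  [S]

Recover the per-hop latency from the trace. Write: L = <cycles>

L = 3

Δcyc across hop 0→1: 20 − 17 = 3.
Each hop adds L, hence L = 3.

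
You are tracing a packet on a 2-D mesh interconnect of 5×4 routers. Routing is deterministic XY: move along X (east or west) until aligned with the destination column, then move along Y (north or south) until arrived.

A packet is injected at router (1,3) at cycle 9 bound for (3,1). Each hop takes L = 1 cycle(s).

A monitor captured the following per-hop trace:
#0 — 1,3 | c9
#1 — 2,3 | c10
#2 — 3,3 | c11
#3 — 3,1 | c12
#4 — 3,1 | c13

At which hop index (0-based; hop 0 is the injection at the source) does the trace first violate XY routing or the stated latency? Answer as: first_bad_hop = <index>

first_bad_hop = 3

hop 1: step (+1,+0), +1 cyc — ok
hop 2: step (+1,+0), +1 cyc — ok
hop 3: step (+0,-2), +1 cyc — BAD: non-unit step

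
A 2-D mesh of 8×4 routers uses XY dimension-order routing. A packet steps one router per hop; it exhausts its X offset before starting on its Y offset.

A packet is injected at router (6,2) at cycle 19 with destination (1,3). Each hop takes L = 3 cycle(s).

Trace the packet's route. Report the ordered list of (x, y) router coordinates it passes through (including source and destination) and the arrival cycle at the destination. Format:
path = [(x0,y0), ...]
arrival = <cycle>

path = [(6,2), (5,2), (4,2), (3,2), (2,2), (1,2), (1,3)]
arrival = 37

[0] x=6 y=2 t=19
[1] x=5 y=2 t=22 →W
[2] x=4 y=2 t=25 →W
[3] x=3 y=2 t=28 →W
[4] x=2 y=2 t=31 →W
[5] x=1 y=2 t=34 →W
[6] x=1 y=3 t=37 →N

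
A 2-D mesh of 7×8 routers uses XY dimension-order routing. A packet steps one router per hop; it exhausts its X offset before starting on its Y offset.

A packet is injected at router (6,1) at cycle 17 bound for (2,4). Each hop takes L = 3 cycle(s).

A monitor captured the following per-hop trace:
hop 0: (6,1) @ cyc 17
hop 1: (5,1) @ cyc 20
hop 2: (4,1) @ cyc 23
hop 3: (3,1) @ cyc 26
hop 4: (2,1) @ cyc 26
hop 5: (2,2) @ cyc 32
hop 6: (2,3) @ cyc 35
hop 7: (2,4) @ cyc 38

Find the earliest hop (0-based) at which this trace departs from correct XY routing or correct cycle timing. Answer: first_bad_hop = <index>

hop 1: step (-1,+0), +3 cyc — ok
hop 2: step (-1,+0), +3 cyc — ok
hop 3: step (-1,+0), +3 cyc — ok
hop 4: step (-1,+0), +0 cyc — BAD: Δcyc=0≠L

first_bad_hop = 4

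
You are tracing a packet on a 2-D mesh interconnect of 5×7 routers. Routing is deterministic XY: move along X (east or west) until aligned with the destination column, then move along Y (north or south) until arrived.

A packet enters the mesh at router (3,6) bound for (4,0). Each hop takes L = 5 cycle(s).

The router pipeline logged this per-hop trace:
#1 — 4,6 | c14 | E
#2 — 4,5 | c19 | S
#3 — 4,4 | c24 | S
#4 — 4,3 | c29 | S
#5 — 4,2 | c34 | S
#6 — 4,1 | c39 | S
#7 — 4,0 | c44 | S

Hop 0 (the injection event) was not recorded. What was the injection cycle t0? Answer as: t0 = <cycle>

cyc[1] = 14 and cyc[k] = t0 + k·L for every k.
So t0 = 14 − 1·5 = 9.

t0 = 9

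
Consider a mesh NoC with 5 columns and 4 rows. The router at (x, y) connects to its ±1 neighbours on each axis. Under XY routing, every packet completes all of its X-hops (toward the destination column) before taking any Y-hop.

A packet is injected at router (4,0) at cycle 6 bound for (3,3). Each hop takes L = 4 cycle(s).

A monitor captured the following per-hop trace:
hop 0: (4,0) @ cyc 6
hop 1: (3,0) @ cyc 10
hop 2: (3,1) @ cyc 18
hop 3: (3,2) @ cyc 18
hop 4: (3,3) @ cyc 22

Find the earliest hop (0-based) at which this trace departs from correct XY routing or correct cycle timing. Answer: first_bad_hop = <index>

[1] (-1,+0) / 4c ⇒ ok
[2] (+0,+1) / 8c ⇒ BAD: Δcyc=8≠L

first_bad_hop = 2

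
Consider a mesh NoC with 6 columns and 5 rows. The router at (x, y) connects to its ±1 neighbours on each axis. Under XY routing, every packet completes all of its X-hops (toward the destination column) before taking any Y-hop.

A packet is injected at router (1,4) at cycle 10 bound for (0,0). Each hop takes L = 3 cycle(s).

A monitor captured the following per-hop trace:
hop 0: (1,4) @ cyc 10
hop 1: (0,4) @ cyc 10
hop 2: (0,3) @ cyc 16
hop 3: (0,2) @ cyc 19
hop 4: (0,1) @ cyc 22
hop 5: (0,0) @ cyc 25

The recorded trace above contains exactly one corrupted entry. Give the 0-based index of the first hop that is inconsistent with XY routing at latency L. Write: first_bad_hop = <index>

first_bad_hop = 1

  1: Δx=-1 Δy=+0 Δt=0 [BAD: Δcyc=0≠L]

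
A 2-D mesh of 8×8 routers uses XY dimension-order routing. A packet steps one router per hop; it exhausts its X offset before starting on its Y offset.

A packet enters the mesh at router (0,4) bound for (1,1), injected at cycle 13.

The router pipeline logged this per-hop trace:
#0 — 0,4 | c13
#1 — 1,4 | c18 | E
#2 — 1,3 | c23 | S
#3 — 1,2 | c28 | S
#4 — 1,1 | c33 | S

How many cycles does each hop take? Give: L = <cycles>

L = 5

Δcyc across hop 0→1: 18 − 13 = 5.
One hop costs L cycles, so L = 5.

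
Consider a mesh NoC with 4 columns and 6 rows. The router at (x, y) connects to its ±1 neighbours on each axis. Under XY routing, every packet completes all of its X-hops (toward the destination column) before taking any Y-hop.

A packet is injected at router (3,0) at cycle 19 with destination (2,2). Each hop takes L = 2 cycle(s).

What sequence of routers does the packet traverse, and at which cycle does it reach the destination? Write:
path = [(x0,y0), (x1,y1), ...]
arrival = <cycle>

#0 — 3,0 | c19
#1 — 2,0 | c21 | W
#2 — 2,1 | c23 | N
#3 — 2,2 | c25 | N

path = [(3,0), (2,0), (2,1), (2,2)]
arrival = 25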